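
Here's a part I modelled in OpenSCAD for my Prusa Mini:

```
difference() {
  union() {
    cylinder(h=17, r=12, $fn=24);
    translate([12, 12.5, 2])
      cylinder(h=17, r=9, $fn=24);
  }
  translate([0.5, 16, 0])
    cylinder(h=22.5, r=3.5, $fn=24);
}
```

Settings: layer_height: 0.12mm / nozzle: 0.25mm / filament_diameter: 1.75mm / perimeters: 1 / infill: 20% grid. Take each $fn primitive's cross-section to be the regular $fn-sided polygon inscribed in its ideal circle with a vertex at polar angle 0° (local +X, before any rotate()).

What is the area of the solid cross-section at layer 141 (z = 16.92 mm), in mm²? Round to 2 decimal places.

At z = 16.92 mm: the cylinder: section is a regular 24-gon, circumradius r=12 (area = (24/2)·12.000²·sin(360°/24) = 447.24 mm²); the r=9 cylinder at (12, 12.5) contributes a regular 24-gon of circumradius 9 (area = (24/2)·9.000²·sin(360°/24) = 251.57 mm²); Combining (union): the regions partially overlap — summed areas 698.81 mm² minus the doubly-counted overlap 27.70 mm² gives 671.11 mm² — area = 671.11 mm²; the cylinder at (0.5, 16): section is a regular 24-gon, circumradius r=3.5 (area = (24/2)·3.500²·sin(360°/24) = 38.05 mm²); After the difference (first − rest): starting from the result so far (671.11 mm²), the r=3.5 cylinder at (0.5, 16) partially overlaps it — only the 0.76 mm² overlap (of its 38.05 mm²) is removed, clipping the outline — area = 670.35 mm². Overall, the cross-section is a single solid region. Net area = 670.35 mm².

670.35 mm²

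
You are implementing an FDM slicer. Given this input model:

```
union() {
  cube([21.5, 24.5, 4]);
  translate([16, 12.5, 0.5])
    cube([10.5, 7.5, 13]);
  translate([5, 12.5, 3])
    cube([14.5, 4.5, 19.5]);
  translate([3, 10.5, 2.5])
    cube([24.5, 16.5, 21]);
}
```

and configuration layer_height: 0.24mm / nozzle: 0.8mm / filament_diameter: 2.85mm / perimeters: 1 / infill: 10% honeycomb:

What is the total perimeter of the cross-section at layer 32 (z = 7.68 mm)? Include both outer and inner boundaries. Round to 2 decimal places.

82.00 mm

At z = 7.68 mm: the cube is not intersected at this z (z outside [0, 4]); the cube at (16, 12.5) (footprint 10.5×7.5) is included at this height (perimeter 36.00 mm); the 14.5×4.5 cube at (5, 12.5) contributes its full rectangle (perimeter 38.00 mm); the 24.5×16.5 cube at (3, 10.5) contributes its full rectangle (perimeter 82.00 mm); Merging all regions: the regions partially overlap (shared area 144.00 mm²), so the edge portions inside another operand are dropped and the merged outline is re-measured after clipping — boundary = 82.00 mm. Overall, the cross-section is a single solid region. Total boundary length (outer) = 82.00 mm.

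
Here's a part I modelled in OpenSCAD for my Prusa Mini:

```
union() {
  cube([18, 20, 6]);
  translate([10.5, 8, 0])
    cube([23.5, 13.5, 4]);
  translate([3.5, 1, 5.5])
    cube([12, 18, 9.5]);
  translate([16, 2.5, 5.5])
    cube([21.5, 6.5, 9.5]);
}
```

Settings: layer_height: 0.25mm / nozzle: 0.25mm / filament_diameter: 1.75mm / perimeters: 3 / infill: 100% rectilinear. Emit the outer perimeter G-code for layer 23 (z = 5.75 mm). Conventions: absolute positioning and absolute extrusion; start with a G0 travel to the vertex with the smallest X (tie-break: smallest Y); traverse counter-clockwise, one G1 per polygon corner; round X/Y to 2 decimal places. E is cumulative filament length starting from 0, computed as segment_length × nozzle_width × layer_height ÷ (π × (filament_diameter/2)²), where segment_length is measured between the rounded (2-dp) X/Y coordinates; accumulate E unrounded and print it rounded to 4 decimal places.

G0 X0.00 Y0.00 Z5.75
G1 X18.00 Y0.00 E0.4677
G1 X18.00 Y2.50 E0.5327
G1 X37.50 Y2.50 E1.0394
G1 X37.50 Y9.00 E1.2083
G1 X18.00 Y9.00 E1.7150
G1 X18.00 Y20.00 E2.0008
G1 X0.00 Y20.00 E2.4685
G1 X0.00 Y0.00 E2.9882

At z = 5.75 mm: the 18×20 cube contributes its full rectangle; the cube at (10.5, 8) is not intersected at this z (z outside [0, 4]); the 12×18 cube at (3.5, 1) contributes its full rectangle; the cube at (16, 2.5) is present — its section is the full 21.5×6.5 rectangle; Taking the union: the regions partially overlap (shared area 229.00 mm²), so overlapping operands fuse into one piece — 1 connected region. The outline is a single polygon with 8 vertices. Extrusion per mm of travel: 0.25 × 0.25 / (π × 0.875²) = 0.025984. Accumulating E over each segment gives final E = 2.9882.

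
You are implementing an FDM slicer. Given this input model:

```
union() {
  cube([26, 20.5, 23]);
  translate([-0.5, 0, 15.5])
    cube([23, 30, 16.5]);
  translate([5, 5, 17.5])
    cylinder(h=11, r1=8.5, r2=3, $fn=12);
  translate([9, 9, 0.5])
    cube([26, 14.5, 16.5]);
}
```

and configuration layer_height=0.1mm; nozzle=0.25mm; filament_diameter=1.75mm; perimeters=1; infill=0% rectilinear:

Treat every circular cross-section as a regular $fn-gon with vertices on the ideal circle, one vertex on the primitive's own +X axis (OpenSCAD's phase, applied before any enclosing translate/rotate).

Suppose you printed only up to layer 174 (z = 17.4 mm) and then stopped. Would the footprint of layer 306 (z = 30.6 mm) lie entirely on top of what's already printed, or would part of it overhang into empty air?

entirely on top

Compare the two slices. At z = 17.4: the cube is present — its section is the full 26×20.5 rectangle (area 533.00 mm²); the cube at (-0.5, 0) (footprint 23×30) is included at this height (area 690.00 mm²); the cone at (5, 5) is not intersected at this z (z outside [17.5, 28.5]); the cube at (9, 9) is absent (z outside [0.5, 17]); Taking the union: the regions partially overlap — summed areas 1223.00 mm² minus the doubly-counted overlap 461.25 mm² gives 761.75 mm² — area = 761.75 mm². At z = 30.6: the cube does not reach this height (z outside [0, 23]); the cube at (-0.5, 0) (footprint 23×30) is included at this height (area 690.00 mm²); the cone at (5, 5) is absent (z outside [17.5, 28.5]); the cube at (9, 9) does not reach this height (z outside [0.5, 17]); Combining (union): only the 23×30 cube at (-0.5, 0) is present, so the union is just that shape — area = 690.00 mm². Checking containment: the cross-section at z = 30.6 is a subset of the cross-section at z = 17.4.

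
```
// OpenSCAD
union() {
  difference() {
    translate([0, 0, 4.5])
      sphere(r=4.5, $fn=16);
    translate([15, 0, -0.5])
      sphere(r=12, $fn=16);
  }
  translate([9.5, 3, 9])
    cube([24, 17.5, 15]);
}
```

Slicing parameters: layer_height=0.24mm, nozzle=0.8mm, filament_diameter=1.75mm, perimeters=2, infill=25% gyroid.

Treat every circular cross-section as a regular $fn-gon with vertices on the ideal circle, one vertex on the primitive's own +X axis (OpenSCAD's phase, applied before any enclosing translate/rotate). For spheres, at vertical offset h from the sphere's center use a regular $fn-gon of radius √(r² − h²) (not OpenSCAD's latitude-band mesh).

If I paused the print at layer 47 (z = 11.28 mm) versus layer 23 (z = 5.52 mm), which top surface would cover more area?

Layer 47 (z = 11.28): the sphere does not reach this height (|z−center|=6.780 > r=4.5); the r=12 sphere at (15, 0) contributes a regular 16-gon of circumradius √(12²−11.78²) = 2.287 (area = (16/2)·2.287²·sin(360°/16) = 16.02 mm²); Subtracting the remaining from the first: the first operand is absent here, so nothing remains; the cube at (9.5, 3) is present — its section is the full 24×17.5 rectangle (area 420.00 mm²); Taking the union: only the 24×17.5 cube at (9.5, 3) is present, so the union is just that shape — area = 420.00 mm². So its area = 420.00 mm². Layer 23 (z = 5.52): the sphere: section is a regular 16-gon, circumradius = √(r²−h²) = √(4.5²−1.02²) = 4.383 (area = (16/2)·4.383²·sin(360°/16) = 58.81 mm²); the r=12 sphere at (15, 0) slices to a regular 16-gon of circumradius 10.381 (√(r²−h²) with h=6.02 from center) (area = (16/2)·10.381²·sin(360°/16) = 329.90 mm²); Subtracting the remaining from the first: starting from the r=4.5 sphere (58.81 mm²), the r=12 sphere at (15, 0) misses the remaining region (no effect) — area = 58.81 mm²; the cube at (9.5, 3) does not reach this height (z outside [9, 24]); Combining (union): only the result so far is present, so the union is just that shape — area = 58.81 mm². So its area = 58.81 mm². Layer 47 is larger (420.00 vs 58.81 mm²).

layer 47 (z = 11.28 mm)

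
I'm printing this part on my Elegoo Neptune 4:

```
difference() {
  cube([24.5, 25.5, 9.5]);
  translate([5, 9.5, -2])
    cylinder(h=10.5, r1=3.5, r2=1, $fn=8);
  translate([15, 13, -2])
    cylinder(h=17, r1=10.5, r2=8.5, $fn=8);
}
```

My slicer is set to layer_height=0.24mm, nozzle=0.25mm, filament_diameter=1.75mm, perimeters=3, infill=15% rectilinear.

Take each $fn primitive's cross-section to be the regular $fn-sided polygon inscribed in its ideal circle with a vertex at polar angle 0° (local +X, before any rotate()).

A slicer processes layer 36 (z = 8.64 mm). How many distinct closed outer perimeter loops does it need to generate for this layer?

1

At z = 8.64 mm: the cube is present — its section is the full 24.5×25.5 rectangle; the cone at (5, 9.5) does not reach this height (z outside [-2, 8.5]); the cone at (15, 13) contributes a regular 8-gon of circumradius 9.248 (interpolated between r1=10.5 and r2=8.5 at t=0.626); Subtracting the remaining from the first: starting from the 24.5×25.5 cube, the cone at (15, 13) lies wholly inside it (removes its full 241.91 mm² and its 56.63 mm outline becomes a hole wall) — 1 connected region with 1 hole. The result has 1 disconnected region.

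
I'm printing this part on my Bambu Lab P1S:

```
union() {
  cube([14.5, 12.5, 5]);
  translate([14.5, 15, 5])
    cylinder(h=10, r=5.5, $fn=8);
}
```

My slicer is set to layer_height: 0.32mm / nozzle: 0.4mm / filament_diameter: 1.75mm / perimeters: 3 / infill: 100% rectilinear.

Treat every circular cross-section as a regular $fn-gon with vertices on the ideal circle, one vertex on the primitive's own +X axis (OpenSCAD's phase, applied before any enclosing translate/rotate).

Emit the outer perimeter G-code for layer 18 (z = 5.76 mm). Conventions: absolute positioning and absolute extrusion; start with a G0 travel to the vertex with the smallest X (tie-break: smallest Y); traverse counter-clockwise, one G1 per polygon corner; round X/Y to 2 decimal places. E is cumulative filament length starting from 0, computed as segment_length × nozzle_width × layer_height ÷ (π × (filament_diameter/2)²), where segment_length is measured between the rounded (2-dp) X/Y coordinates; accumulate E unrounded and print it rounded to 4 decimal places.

At z = 5.76 mm: the cube is absent (z outside [0, 5]); the r=5.5 cylinder at (14.5, 15) contributes a regular 8-gon of circumradius 5.5; Merging all regions: only the r=5.5 cylinder at (14.5, 15) is present, so the union is just that shape — 1 connected region. The outline is a single polygon with 8 vertices. Extrusion per mm of travel: 0.4 × 0.32 / (π × 0.875²) = 0.053216. Accumulating E over each segment gives final E = 1.7923.

G0 X9.00 Y15.00 Z5.76
G1 X10.61 Y11.11 E0.2240
G1 X14.50 Y9.50 E0.4481
G1 X18.39 Y11.11 E0.6721
G1 X20.00 Y15.00 E0.8962
G1 X18.39 Y18.89 E1.1202
G1 X14.50 Y20.50 E1.3442
G1 X10.61 Y18.89 E1.5683
G1 X9.00 Y15.00 E1.7923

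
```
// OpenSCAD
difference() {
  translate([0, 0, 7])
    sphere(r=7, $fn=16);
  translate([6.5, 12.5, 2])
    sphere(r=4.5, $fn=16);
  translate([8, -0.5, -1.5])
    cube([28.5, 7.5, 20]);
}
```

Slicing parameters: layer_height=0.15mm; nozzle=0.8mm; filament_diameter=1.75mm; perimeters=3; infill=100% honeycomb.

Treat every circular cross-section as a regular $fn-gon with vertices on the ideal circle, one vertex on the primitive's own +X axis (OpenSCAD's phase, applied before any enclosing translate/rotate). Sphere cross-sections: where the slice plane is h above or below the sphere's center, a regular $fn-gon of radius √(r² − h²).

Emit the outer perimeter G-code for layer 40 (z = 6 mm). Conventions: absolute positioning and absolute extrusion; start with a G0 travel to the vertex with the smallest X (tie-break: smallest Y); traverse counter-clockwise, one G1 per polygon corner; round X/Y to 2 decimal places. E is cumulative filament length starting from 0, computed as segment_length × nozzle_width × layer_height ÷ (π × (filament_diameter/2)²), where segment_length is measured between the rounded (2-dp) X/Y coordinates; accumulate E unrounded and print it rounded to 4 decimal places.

G0 X-6.93 Y0.00 Z6.00
G1 X-6.40 Y-2.65 E0.1348
G1 X-4.90 Y-4.90 E0.2697
G1 X-2.65 Y-6.40 E0.4046
G1 X0.00 Y-6.93 E0.5395
G1 X2.65 Y-6.40 E0.6743
G1 X4.90 Y-4.90 E0.8092
G1 X6.40 Y-2.65 E0.9441
G1 X6.93 Y0.00 E1.0790
G1 X6.40 Y2.65 E1.2138
G1 X4.90 Y4.90 E1.3487
G1 X2.65 Y6.40 E1.4836
G1 X0.00 Y6.93 E1.6184
G1 X-2.65 Y6.40 E1.7533
G1 X-4.90 Y4.90 E1.8882
G1 X-6.40 Y2.65 E2.0231
G1 X-6.93 Y0.00 E2.1579

At z = 6 mm: the r=7 sphere slices to a regular 16-gon of circumradius 6.928 (√(r²−h²) with h=1 from center); the r=4.5 sphere at (6.5, 12.5) slices to a regular 16-gon of circumradius 2.062 (√(r²−h²) with h=4 from center); the cube at (8, -0.5) is present — its section is the full 28.5×7.5 rectangle; Taking the first minus the rest: starting from the r=7 sphere, the r=4.5 sphere at (6.5, 12.5) misses the remaining region (no effect); the 28.5×7.5 cube at (8, -0.5) misses the remaining region (no effect) — 1 connected region. The outline is a single polygon with 16 vertices. Extrusion per mm of travel: 0.8 × 0.15 / (π × 0.875²) = 0.049890. Accumulating E over each segment gives final E = 2.1579.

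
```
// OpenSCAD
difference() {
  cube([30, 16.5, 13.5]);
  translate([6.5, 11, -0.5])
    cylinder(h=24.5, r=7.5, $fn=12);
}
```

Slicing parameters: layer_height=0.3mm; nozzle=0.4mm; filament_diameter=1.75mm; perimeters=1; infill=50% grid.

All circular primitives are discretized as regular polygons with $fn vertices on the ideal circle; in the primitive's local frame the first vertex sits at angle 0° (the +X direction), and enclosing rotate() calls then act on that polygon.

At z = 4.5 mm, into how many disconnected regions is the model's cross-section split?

At z = 4.5 mm: the cube is present — its section is the full 30×16.5 rectangle; the cylinder at (6.5, 11): section is a regular 12-gon, circumradius r=7.5; Taking the first minus the rest: starting from the 30×16.5 cube, the r=7.5 cylinder at (6.5, 11) partially overlaps it — only the 152.80 mm² overlap (of its 168.75 mm²) is removed, clipping the outline — 2 connected regions. The result has 2 disconnected regions.

2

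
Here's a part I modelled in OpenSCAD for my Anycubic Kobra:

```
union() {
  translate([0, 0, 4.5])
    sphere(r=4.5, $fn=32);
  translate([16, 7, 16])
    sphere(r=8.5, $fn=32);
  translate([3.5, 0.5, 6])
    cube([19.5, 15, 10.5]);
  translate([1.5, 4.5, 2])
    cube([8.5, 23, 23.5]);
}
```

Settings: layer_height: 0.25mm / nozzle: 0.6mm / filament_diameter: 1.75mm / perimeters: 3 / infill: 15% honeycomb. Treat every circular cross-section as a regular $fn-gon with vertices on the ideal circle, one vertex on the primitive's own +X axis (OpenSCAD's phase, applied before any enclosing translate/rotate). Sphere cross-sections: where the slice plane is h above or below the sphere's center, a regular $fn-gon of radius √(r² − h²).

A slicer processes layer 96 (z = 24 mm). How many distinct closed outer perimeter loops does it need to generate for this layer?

2

At z = 24 mm: the sphere is not intersected at this z (|z−center|=19.500 > r=4.5); the r=8.5 sphere at (16, 7) contributes a regular 32-gon of circumradius √(8.5²−8²) = 2.872; the cube at (3.5, 0.5) is not intersected at this z (z outside [6, 16.5]); the 8.5×23 cube at (1.5, 4.5) contributes its full rectangle; Taking the union: the 2 present regions are separate (no shared area or edge), so areas and boundary lengths simply add and each stays a separate island — 2 connected regions. The result has 2 disconnected regions.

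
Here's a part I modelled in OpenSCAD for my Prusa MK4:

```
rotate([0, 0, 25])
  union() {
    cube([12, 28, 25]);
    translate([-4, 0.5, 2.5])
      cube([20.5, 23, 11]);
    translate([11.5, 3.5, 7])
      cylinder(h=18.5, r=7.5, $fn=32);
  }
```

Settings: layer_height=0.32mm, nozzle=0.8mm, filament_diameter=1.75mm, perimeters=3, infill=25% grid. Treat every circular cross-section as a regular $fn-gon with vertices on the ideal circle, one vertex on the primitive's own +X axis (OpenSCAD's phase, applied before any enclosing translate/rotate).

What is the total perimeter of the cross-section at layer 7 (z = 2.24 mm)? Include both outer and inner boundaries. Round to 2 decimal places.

80.00 mm

At z = 2.24 mm: the 12×28 cube contributes its full rectangle (perimeter 80.00 mm); the cube at (-4, 0.5) is not intersected at this z (z outside [2.5, 13.5]); the cylinder at (11.5, 3.5) is not intersected at this z (z outside [7, 25.5]); Merging all regions: only the 12×28 cube is present, so the union is just that shape — boundary = 80.00 mm; (rotated 25° about Z; rotation is an isometry so areas/perimeters/island counts are preserved). Overall, the cross-section is a single solid region. Total boundary length (outer) = 80.00 mm.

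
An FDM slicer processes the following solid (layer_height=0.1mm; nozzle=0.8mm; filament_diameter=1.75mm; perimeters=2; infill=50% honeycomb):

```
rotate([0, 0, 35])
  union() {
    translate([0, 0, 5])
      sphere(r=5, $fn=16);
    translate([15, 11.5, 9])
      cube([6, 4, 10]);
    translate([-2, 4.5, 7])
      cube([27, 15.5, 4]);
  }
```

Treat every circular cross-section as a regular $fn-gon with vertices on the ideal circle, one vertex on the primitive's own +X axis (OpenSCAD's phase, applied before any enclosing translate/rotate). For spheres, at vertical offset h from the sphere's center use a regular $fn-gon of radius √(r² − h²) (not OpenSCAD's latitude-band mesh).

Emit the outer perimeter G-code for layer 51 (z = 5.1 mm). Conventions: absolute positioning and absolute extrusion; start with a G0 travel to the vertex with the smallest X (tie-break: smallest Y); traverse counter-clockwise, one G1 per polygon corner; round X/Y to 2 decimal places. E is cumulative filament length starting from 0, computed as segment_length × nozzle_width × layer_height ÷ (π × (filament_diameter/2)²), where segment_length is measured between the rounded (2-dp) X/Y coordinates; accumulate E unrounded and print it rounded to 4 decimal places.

At z = 5.1 mm: the r=5 sphere slices to a regular 16-gon of circumradius 4.999 (√(r²−h²) with h=0.1 from center); the cube at (15, 11.5) is absent (z outside [9, 19]); the cube at (-2, 4.5) is not intersected at this z (z outside [7, 11]); Merging all regions: only the r=5 sphere is present, so the union is just that shape — 1 connected region; (rotated 35° about Z; rotation is an isometry so areas/perimeters/island counts are preserved). The outline is a single polygon with 16 vertices. Extrusion per mm of travel: 0.8 × 0.1 / (π × 0.875²) = 0.033260. Accumulating E over each segment gives final E = 1.0380.

G0 X-4.92 Y0.87 Z5.10
G1 X-4.88 Y-1.08 E0.0649
G1 X-4.09 Y-2.87 E0.1299
G1 X-2.69 Y-4.22 E0.1946
G1 X-0.87 Y-4.92 E0.2595
G1 X1.08 Y-4.88 E0.3244
G1 X2.87 Y-4.09 E0.3894
G1 X4.22 Y-2.69 E0.4541
G1 X4.92 Y-0.87 E0.5190
G1 X4.88 Y1.08 E0.5839
G1 X4.09 Y2.87 E0.6489
G1 X2.69 Y4.22 E0.7136
G1 X0.87 Y4.92 E0.7785
G1 X-1.08 Y4.88 E0.8433
G1 X-2.87 Y4.09 E0.9084
G1 X-4.22 Y2.69 E0.9731
G1 X-4.92 Y0.87 E1.0380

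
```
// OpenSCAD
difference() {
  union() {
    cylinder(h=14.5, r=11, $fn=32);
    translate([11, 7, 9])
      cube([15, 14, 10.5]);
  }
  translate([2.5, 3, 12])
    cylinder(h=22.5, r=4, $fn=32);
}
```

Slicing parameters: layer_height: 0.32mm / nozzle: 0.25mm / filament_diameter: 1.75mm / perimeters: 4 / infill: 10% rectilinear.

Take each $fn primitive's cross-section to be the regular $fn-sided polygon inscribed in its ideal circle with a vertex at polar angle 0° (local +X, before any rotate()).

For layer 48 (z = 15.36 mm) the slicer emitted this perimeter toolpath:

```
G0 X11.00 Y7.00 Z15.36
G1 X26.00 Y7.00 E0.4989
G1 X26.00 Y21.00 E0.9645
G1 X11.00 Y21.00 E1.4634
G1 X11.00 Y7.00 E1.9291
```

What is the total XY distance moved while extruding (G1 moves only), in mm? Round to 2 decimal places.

58.00 mm

Sum the Euclidean lengths of each G1 segment: total = 58.00 mm.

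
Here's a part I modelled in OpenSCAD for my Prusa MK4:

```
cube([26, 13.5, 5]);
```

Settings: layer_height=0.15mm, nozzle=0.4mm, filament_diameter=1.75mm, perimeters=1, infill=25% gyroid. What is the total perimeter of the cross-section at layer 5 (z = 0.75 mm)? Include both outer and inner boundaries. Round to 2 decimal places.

79.00 mm

At z = 0.75 mm: the cube (footprint 26×13.5) is included at this height (perimeter 79.00 mm). Overall, the cross-section is a single solid region. Total boundary length (outer) = 79.00 mm.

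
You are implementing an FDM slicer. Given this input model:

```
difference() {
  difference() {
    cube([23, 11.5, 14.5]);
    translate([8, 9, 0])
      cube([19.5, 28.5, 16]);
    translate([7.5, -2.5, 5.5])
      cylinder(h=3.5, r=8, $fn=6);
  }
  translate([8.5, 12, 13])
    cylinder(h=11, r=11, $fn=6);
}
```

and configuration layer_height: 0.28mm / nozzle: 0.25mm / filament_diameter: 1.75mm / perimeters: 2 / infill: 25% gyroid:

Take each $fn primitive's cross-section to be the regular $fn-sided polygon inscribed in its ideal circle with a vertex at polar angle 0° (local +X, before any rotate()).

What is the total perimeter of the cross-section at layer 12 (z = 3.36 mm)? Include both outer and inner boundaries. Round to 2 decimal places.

At z = 3.36 mm: the 23×11.5 cube contributes its full rectangle (perimeter 69.00 mm); the cube at (8, 9) is present — its section is the full 19.5×28.5 rectangle (perimeter 96.00 mm); the cylinder at (7.5, -2.5) is not intersected at this z (z outside [5.5, 9]); Taking the first minus the rest: starting from the 23×11.5 cube, the 19.5×28.5 cube at (8, 9) partially overlaps it — only the 37.50 mm² overlap (of its 555.75 mm²) is removed, clipping the outline — boundary = 69.00 mm; the cylinder at (8.5, 12) is not intersected at this z (z outside [13, 24]); Subtracting the remaining from the first: none of the subtracted shapes is present at this height, so that combined region is unchanged — boundary = 69.00 mm. Overall, the cross-section is a single solid region. Total boundary length (outer) = 69.00 mm.

69.00 mm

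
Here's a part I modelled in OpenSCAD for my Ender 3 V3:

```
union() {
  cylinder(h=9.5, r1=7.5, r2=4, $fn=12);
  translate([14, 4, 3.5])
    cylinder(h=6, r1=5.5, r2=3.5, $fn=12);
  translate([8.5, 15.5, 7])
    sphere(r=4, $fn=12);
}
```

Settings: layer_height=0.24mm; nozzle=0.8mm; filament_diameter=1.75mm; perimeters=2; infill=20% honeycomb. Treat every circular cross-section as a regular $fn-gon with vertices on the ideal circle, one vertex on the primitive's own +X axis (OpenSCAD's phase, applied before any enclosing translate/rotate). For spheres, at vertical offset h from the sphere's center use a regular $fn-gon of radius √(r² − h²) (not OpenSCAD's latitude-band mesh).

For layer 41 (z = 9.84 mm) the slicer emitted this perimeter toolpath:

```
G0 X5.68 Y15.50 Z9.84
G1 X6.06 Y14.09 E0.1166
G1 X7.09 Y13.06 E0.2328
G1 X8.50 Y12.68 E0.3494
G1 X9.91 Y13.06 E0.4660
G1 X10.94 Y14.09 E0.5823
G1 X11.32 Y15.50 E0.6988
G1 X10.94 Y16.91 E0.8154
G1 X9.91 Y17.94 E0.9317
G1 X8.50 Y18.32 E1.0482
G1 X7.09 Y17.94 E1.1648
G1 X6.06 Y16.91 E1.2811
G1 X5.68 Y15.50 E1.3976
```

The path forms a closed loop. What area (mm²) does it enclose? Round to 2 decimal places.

Apply the shoelace formula to the sequence of (X, Y) vertices; enclosed area = 23.84 mm².

23.84 mm²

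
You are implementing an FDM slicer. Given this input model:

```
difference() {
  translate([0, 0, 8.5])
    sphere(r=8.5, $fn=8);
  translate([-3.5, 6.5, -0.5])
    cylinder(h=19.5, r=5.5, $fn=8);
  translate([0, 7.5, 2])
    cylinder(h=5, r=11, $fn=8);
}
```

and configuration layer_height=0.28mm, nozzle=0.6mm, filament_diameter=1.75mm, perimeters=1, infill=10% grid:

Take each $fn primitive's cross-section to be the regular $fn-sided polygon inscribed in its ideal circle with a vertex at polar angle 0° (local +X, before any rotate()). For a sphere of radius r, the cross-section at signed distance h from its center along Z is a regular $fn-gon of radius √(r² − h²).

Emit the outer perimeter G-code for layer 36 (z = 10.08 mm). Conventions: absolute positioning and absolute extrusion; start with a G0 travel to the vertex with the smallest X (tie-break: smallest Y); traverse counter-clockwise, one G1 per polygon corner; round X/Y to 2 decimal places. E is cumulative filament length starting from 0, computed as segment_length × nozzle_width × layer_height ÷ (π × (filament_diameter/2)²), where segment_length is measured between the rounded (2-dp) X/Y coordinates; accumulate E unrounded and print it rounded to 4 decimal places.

G0 X-8.35 Y0.00 Z10.08
G1 X-5.91 Y-5.91 E0.4466
G1 X0.00 Y-8.35 E0.8932
G1 X5.91 Y-5.91 E1.3398
G1 X8.35 Y0.00 E1.7864
G1 X5.91 Y5.91 E2.2329
G1 X1.49 Y7.74 E2.5671
G1 X2.00 Y6.50 E2.6607
G1 X0.39 Y2.61 E2.9548
G1 X-3.50 Y1.00 E3.2488
G1 X-7.29 Y2.57 E3.5354
G1 X-8.35 Y0.00 E3.7295

At z = 10.08 mm: the r=8.5 sphere slices to a regular 8-gon of circumradius 8.352 (√(r²−h²) with h=1.58 from center); the cylinder at (-3.5, 6.5): section is a regular 8-gon, circumradius r=5.5; the cylinder at (0, 7.5) is not intersected at this z (z outside [2, 7]); Taking the first minus the rest: starting from the r=8.5 sphere, the r=5.5 cylinder at (-3.5, 6.5) partially overlaps it — only the 42.45 mm² overlap (of its 85.56 mm²) is removed, clipping the outline — 1 connected region. The outline is a single polygon with 11 vertices. Extrusion per mm of travel: 0.6 × 0.28 / (π × 0.875²) = 0.069846. Accumulating E over each segment gives final E = 3.7295.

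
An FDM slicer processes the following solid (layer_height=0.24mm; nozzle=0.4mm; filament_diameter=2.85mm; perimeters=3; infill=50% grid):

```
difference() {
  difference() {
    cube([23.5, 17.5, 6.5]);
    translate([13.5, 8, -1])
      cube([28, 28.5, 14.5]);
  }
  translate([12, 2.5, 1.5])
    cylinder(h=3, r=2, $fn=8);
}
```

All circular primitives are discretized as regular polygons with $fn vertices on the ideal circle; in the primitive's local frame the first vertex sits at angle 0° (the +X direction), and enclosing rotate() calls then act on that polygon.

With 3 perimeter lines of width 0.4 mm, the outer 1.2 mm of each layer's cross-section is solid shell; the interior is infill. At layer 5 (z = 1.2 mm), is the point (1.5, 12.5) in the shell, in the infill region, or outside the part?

At z = 1.2 mm: the cube (footprint 23.5×17.5) is included at this height; the cube at (13.5, 8) (footprint 28×28.5) is included at this height; After the difference (first − rest): starting from the 23.5×17.5 cube, the 28×28.5 cube at (13.5, 8) partially overlaps it — only the 95.00 mm² overlap (of its 798.00 mm²) is removed, clipping the outline — 1 connected region; the cylinder at (12, 2.5) is absent (z outside [1.5, 4.5]); Subtracting the remaining from the first: none of the subtracted shapes is present at this height, so that combined region is unchanged — 1 connected region. Overall, the cross-section is a single solid region. The nearest boundary edge runs (0.00, 0.00)→(0.00, 17.50); distance from the point to it = 1.50 mm. The point is inside the cross-section and 1.50 mm from the nearest boundary — more than the 1.2 mm shell width (3 × 0.4), so it's in the infill interior.

infill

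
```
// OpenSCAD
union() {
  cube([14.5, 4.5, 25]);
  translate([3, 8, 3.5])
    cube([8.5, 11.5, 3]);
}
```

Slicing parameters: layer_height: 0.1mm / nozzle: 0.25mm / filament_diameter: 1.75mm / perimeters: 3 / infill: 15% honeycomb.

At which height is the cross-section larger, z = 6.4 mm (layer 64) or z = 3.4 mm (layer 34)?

Layer 64 (z = 6.4): the cube (footprint 14.5×4.5) is included at this height (area 65.25 mm²); the cube at (3, 8) (footprint 8.5×11.5) is included at this height (area 97.75 mm²); Merging all regions: the 2 present regions are separate (no shared area or edge), so areas and boundary lengths simply add and each stays a separate island — area = 163.00 mm². So its area = 163.00 mm². Layer 34 (z = 3.4): the 14.5×4.5 cube contributes its full rectangle (area 65.25 mm²); the cube at (3, 8) is absent (z outside [3.5, 6.5]); Combining (union): only the 14.5×4.5 cube is present, so the union is just that shape — area = 65.25 mm². So its area = 65.25 mm². Layer 64 is larger (163.00 vs 65.25 mm²).

layer 64 (z = 6.4 mm)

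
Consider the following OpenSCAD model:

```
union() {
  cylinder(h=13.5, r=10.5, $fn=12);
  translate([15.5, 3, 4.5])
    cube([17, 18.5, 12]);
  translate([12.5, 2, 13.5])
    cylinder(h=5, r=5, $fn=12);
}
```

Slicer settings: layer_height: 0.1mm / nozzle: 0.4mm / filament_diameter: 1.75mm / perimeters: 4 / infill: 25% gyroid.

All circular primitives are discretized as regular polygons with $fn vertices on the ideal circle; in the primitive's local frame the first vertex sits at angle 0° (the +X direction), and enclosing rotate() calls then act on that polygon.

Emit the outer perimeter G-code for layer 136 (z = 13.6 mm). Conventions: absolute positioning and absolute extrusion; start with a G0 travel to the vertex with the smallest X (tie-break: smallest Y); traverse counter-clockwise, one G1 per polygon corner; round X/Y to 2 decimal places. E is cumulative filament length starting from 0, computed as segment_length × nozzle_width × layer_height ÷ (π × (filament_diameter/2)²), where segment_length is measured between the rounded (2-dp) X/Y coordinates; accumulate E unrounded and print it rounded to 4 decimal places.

At z = 13.6 mm: the cylinder is absent (z outside [0, 13.5]); the cube at (15.5, 3) is present — its section is the full 17×18.5 rectangle; the r=5 cylinder at (12.5, 2) contributes a regular 12-gon of circumradius 5; Taking the union: the regions partially overlap (shared area 3.18 mm²), so overlapping operands fuse into one piece — 1 connected region. The outline is a single polygon with 16 vertices. Extrusion per mm of travel: 0.4 × 0.1 / (π × 0.875²) = 0.016630. Accumulating E over each segment gives final E = 1.5643.

G0 X7.50 Y2.00 Z13.60
G1 X8.17 Y-0.50 E0.0430
G1 X10.00 Y-2.33 E0.0861
G1 X12.50 Y-3.00 E0.1291
G1 X15.00 Y-2.33 E0.1722
G1 X16.83 Y-0.50 E0.2152
G1 X17.50 Y2.00 E0.2582
G1 X17.23 Y3.00 E0.2755
G1 X32.50 Y3.00 E0.5294
G1 X32.50 Y21.50 E0.8371
G1 X15.50 Y21.50 E1.1198
G1 X15.50 Y5.83 E1.3804
G1 X15.00 Y6.33 E1.3921
G1 X12.50 Y7.00 E1.4352
G1 X10.00 Y6.33 E1.4782
G1 X8.17 Y4.50 E1.5213
G1 X7.50 Y2.00 E1.5643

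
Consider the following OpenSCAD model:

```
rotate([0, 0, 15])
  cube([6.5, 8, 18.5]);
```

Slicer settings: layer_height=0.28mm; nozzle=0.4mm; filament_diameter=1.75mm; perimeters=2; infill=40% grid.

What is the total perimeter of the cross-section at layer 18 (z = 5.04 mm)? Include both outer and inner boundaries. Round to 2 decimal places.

29.00 mm

At z = 5.04 mm: the cube is present — its section is the full 6.5×8 rectangle (perimeter 29.00 mm); (whole slice rotated 15° about Z — lengths, areas and connectivity unchanged). Overall, the cross-section is a single solid region. Total boundary length (outer) = 29.00 mm.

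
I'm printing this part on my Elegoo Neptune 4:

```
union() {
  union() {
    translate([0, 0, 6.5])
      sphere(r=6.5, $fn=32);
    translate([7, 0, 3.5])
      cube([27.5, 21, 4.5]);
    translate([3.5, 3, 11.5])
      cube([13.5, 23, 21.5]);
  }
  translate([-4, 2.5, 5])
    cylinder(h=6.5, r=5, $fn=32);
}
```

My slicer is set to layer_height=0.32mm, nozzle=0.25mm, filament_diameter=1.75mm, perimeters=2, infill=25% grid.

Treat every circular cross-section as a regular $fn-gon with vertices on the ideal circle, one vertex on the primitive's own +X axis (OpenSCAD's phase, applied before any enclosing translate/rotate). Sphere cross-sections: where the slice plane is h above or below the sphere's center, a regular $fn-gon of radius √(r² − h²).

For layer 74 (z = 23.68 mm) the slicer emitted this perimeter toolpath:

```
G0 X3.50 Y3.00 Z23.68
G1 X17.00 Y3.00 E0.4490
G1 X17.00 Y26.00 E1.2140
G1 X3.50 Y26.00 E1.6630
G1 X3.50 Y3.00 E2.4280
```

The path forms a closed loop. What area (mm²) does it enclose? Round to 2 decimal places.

Apply the shoelace formula to the sequence of (X, Y) vertices; enclosed area = 310.50 mm².

310.50 mm²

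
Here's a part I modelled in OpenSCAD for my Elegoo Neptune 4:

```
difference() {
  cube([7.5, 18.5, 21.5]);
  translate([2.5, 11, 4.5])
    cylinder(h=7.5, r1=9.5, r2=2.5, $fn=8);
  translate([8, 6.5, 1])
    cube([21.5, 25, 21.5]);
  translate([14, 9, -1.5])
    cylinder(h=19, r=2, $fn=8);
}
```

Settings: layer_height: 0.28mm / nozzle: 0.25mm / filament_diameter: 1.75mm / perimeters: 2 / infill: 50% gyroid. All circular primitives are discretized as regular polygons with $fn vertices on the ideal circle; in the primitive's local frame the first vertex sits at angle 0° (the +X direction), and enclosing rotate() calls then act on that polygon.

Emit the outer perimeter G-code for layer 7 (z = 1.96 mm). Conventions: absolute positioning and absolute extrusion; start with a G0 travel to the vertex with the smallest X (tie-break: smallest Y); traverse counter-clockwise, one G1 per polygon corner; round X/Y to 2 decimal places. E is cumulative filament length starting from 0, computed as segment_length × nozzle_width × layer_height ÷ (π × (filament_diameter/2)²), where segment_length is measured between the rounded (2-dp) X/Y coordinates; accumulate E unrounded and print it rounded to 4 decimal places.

At z = 1.96 mm: the cube (footprint 7.5×18.5) is included at this height; the cone at (2.5, 11) is absent (z outside [4.5, 12]); the cube at (8, 6.5) (footprint 21.5×25) is included at this height; the cylinder at (14, 9): section is a regular 8-gon, circumradius r=2; After the difference (first − rest): starting from the 7.5×18.5 cube, the 21.5×25 cube at (8, 6.5) misses the remaining region (no effect); the r=2 cylinder at (14, 9) misses the remaining region (no effect) — 1 connected region. The outline is a single polygon with 4 vertices. Extrusion per mm of travel: 0.25 × 0.28 / (π × 0.875²) = 0.029103. Accumulating E over each segment gives final E = 1.5133.

G0 X0.00 Y0.00 Z1.96
G1 X7.50 Y0.00 E0.2183
G1 X7.50 Y18.50 E0.7567
G1 X0.00 Y18.50 E0.9749
G1 X0.00 Y0.00 E1.5133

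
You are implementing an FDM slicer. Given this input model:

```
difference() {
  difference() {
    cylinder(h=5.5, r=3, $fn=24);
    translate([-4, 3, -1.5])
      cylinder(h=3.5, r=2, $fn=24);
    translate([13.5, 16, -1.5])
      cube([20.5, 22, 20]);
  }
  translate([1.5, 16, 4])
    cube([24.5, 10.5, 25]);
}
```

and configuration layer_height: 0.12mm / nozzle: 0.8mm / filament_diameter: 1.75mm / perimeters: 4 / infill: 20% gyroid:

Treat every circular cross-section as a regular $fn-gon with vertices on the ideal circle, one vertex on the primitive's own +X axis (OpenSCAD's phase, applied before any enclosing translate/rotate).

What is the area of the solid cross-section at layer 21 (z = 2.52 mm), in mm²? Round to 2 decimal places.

At z = 2.52 mm: the r=3 cylinder contributes a regular 24-gon of circumradius 3 (area = (24/2)·3.000²·sin(360°/24) = 27.95 mm²); the cylinder at (-4, 3) is absent (z outside [-1.5, 2]); the 20.5×22 cube at (13.5, 16) contributes its full rectangle (area 451.00 mm²); Subtracting the remaining from the first: starting from the r=3 cylinder (27.95 mm²), the 20.5×22 cube at (13.5, 16) misses the remaining region (no effect) — area = 27.95 mm²; the cube at (1.5, 16) is not intersected at this z (z outside [4, 29]); Taking the first minus the rest: none of the subtracted shapes is present at this height, so the result so far is unchanged — area = 27.95 mm². Overall, the cross-section is a single solid region. Net area = 27.95 mm².

27.95 mm²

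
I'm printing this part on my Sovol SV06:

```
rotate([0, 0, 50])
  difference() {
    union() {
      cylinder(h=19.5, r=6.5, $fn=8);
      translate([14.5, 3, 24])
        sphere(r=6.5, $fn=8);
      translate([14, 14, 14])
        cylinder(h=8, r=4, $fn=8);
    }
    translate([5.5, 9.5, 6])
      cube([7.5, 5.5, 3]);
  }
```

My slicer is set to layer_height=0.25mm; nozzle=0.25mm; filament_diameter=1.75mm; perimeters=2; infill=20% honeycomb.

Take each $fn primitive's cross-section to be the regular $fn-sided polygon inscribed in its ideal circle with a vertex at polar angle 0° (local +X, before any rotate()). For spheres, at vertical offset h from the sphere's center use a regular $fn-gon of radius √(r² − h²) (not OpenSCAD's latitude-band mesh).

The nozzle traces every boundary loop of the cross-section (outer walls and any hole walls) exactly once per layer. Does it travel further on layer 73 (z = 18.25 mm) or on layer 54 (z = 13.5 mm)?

layer 73 (z = 18.25 mm)

Layer 73 (z = 18.25): the r=6.5 cylinder contributes a regular 8-gon of circumradius 6.5 (perimeter = 2·8·6.500·sin(180°/8) = 39.80 mm); the r=6.5 sphere at (14.5, 3) slices to a regular 8-gon of circumradius 3.031 (√(r²−h²) with h=5.75 from center) (perimeter = 2·8·3.031·sin(180°/8) = 18.56 mm); the r=4 cylinder at (14, 14) contributes a regular 8-gon of circumradius 4 (perimeter = 2·8·4.000·sin(180°/8) = 24.49 mm); Taking the union: the 3 present regions are separate (no shared area or edge), so areas and boundary lengths simply add and each stays a separate island — boundary = 82.85 mm; the cube at (5.5, 9.5) does not reach this height (z outside [6, 9]); After the difference (first − rest): none of the subtracted shapes is present at this height, so that combined region is unchanged — boundary = 82.85 mm; (whole slice rotated 50° about Z — lengths, areas and connectivity unchanged). So its perimeter = 82.85 mm. Layer 54 (z = 13.5): the r=6.5 cylinder contributes a regular 8-gon of circumradius 6.5 (perimeter = 2·8·6.500·sin(180°/8) = 39.80 mm); the sphere at (14.5, 3) is not intersected at this z (|z−center|=10.500 > r=6.5); the cylinder at (14, 14) is absent (z outside [14, 22]); Combining (union): only the r=6.5 cylinder is present, so the union is just that shape — boundary = 39.80 mm; the cube at (5.5, 9.5) is not intersected at this z (z outside [6, 9]); Taking the first minus the rest: none of the subtracted shapes is present at this height, so that combined region is unchanged — boundary = 39.80 mm; (whole slice rotated 50° about Z — lengths, areas and connectivity unchanged). So its perimeter = 39.80 mm. Layer 73 is larger (82.85 vs 39.80 mm).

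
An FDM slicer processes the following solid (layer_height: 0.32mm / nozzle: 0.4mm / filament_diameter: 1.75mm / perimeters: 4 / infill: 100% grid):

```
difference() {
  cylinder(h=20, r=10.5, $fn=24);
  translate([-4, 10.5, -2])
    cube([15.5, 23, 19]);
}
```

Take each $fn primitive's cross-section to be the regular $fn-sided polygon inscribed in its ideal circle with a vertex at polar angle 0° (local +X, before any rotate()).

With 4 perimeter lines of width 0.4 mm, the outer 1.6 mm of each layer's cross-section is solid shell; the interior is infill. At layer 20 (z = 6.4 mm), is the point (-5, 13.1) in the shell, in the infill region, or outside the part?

At z = 6.4 mm: the cylinder: section is a regular 24-gon, circumradius r=10.5; the cube at (-4, 10.5) is present — its section is the full 15.5×23 rectangle; Taking the first minus the rest: starting from the r=10.5 cylinder, the 15.5×23 cube at (-4, 10.5) misses the remaining region (no effect) — 1 connected region. Overall, the cross-section is a single solid region. The nearest boundary edge runs (-5.25, 9.09)→(-2.72, 10.14); distance from the point to it = 3.61 mm. The point is not inside any of the regions above, so it lies outside the cross-section (3.61 mm from the nearest boundary).

outside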